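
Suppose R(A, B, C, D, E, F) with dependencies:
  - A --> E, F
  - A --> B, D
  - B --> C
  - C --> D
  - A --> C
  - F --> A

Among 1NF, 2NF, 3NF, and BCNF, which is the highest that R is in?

2NF

Candidate keys: {A}, {F}. Prime attributes: {A, F}.
B --> C breaks BCNF: {B}⁺ = {B, C, D}, so {B} is not a superkey.
Because {C} is non-prime and the left side of B --> C is not a superkey, the relation is not in 3NF.
Every candidate key is a single attribute, so no partial dependency is possible; 2NF holds.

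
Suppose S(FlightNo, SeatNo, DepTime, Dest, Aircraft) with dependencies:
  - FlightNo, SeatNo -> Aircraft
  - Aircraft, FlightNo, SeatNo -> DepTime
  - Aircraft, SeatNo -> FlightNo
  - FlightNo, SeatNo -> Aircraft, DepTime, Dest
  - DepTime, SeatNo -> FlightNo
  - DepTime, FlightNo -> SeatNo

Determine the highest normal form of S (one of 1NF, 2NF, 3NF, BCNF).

Candidate keys: {Aircraft, SeatNo}, {DepTime, FlightNo}, {DepTime, SeatNo}, {FlightNo, SeatNo}. Prime attributes: {Aircraft, DepTime, FlightNo, SeatNo}.
The left-hand side of every FD is a superkey, so BCNF is satisfied.

BCNF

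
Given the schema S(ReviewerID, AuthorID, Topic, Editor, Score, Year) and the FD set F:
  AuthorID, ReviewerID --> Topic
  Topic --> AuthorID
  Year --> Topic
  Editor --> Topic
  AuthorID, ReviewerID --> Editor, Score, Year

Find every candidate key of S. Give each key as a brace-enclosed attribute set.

{AuthorID, ReviewerID}, {Editor, ReviewerID}, {ReviewerID, Topic}, {ReviewerID, Year}

Attributes never on any right-hand side: {ReviewerID} — every candidate key must contain it.
{AuthorID, ReviewerID}⁺ = {AuthorID, Editor, ReviewerID, Score, Topic, Year}, which is every attribute, so {AuthorID, ReviewerID} is a candidate key.
{Editor, ReviewerID}⁺ = {AuthorID, Editor, ReviewerID, Score, Topic, Year}, which is every attribute, so {Editor, ReviewerID} is a candidate key.
{ReviewerID, Topic}⁺ = {AuthorID, Editor, ReviewerID, Score, Topic, Year}, which is every attribute, so {ReviewerID, Topic} is a candidate key.
{ReviewerID, Year}⁺ = {AuthorID, Editor, ReviewerID, Score, Topic, Year}, which is every attribute, so {ReviewerID, Year} is a candidate key.
No proper subset of any of these is a key, and no other minimal superkey exists.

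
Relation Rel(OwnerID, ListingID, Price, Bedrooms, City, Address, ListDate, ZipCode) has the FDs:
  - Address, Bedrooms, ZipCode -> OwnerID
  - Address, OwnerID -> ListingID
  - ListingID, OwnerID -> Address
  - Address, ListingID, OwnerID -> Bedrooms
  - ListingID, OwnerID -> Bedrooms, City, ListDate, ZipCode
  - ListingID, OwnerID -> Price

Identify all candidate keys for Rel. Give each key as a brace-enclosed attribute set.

{Address, Bedrooms, ZipCode}, {Address, OwnerID}, {ListingID, OwnerID}

Closure of {Address, OwnerID} is {Address, Bedrooms, City, ListDate, ListingID, OwnerID, Price, ZipCode}, the whole schema; {Address, OwnerID} is a candidate key.
Closure of {ListingID, OwnerID} is {Address, Bedrooms, City, ListDate, ListingID, OwnerID, Price, ZipCode}, the whole schema; {ListingID, OwnerID} is a candidate key.
Closure of {Address, Bedrooms, ZipCode} is {Address, Bedrooms, City, ListDate, ListingID, OwnerID, Price, ZipCode}, the whole schema; {Address, Bedrooms, ZipCode} is a candidate key.
Any other superkey properly contains one of these, so there are no further candidate keys.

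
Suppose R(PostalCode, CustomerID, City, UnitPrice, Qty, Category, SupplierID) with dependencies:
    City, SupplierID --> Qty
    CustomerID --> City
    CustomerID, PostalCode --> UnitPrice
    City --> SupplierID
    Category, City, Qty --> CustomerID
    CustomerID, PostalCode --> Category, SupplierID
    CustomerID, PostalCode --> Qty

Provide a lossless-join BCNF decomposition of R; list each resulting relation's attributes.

{Category, CustomerID, PostalCode, UnitPrice}; {City, CustomerID}; {City, Qty, SupplierID}

Candidate keys of the original relation: {Category, City, PostalCode}, {CustomerID, PostalCode}.
In {Category, City, CustomerID, PostalCode, Qty, SupplierID, UnitPrice}, {City, SupplierID} is not a superkey ({City, SupplierID}⁺ restricted to this set is {City, Qty, SupplierID}), so split on City, SupplierID --> Qty into {City, Qty, SupplierID} and {Category, City, CustomerID, PostalCode, SupplierID, UnitPrice}.
{City, Qty, SupplierID} has no BCNF violation.
In {Category, City, CustomerID, PostalCode, SupplierID, UnitPrice}, {CustomerID} is not a superkey ({CustomerID}⁺ restricted to this set is {City, CustomerID, SupplierID}), so split on CustomerID --> City, SupplierID into {City, CustomerID, SupplierID} and {Category, CustomerID, PostalCode, UnitPrice}.
In {City, CustomerID, SupplierID}, {City} is not a superkey ({City}⁺ restricted to this set is {City, SupplierID}), so split on City --> SupplierID into {City, SupplierID} and {City, CustomerID}.
{City, SupplierID} has no BCNF violation.
{City, CustomerID} has no BCNF violation.
{Category, CustomerID, PostalCode, UnitPrice} has no BCNF violation.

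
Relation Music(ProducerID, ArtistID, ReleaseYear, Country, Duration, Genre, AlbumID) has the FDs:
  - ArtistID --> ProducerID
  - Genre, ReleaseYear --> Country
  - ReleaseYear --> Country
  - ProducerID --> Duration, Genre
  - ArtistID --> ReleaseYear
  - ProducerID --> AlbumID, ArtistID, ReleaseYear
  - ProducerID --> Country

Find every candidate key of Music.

{ArtistID}, {ProducerID}

{ArtistID} is a candidate key since {ArtistID}⁺ = {AlbumID, ArtistID, Country, Duration, Genre, ProducerID, ReleaseYear} covers every attribute.
{ProducerID} is a candidate key since {ProducerID}⁺ = {AlbumID, ArtistID, Country, Duration, Genre, ProducerID, ReleaseYear} covers every attribute.
These are minimal and exhaustive — every other superkey contains one of them.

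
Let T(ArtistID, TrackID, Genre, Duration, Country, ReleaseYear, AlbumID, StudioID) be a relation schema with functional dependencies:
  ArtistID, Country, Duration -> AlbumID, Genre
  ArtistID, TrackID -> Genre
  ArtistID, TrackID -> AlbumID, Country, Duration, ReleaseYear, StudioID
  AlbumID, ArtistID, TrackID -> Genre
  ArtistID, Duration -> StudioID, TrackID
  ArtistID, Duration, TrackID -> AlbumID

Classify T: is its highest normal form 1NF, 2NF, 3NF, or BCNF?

Candidate keys: {ArtistID, Duration}, {ArtistID, TrackID}. Prime attributes: {ArtistID, Duration, TrackID}.
Each dependency's left side is a superkey — BCNF holds.

BCNF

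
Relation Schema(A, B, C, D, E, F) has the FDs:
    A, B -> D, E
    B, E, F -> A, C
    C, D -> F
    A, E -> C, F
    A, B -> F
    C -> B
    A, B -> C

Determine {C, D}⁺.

{B, C, D, F}

Start with {C, D}.
C, D -> F applies; add {F} → now {C, D, F}.
C -> B applies; add {B} → now {B, C, D, F}.
No further FD applies.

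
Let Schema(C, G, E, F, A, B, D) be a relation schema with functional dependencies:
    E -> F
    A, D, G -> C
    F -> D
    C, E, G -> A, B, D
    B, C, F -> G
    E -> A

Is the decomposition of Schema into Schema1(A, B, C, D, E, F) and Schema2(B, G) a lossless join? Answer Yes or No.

No

The shared attributes are {B} and {B}⁺ = {B}.
The closure covers neither Schema1 nor Schema2 entirely; the join is not lossless.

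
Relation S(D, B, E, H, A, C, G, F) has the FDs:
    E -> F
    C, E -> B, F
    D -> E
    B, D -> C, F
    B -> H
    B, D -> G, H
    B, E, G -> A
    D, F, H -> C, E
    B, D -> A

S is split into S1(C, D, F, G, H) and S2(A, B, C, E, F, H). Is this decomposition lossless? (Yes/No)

No

The shared attributes are {C, F, H} and {C, F, H}⁺ = {C, F, H}.
Neither S1 nor S2 is contained in that closure, so the decomposition is lossy.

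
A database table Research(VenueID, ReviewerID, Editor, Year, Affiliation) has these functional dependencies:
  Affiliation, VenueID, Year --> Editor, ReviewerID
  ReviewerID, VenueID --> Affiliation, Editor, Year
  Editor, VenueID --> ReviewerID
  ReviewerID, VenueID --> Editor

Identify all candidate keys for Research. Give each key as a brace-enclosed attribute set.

{VenueID} never appears on the right of any FD, so every key must include it.
{Editor, VenueID}⁺ = {Affiliation, Editor, ReviewerID, VenueID, Year} — all of the relation — so {Editor, VenueID} is a candidate key.
{ReviewerID, VenueID}⁺ = {Affiliation, Editor, ReviewerID, VenueID, Year} — all of the relation — so {ReviewerID, VenueID} is a candidate key.
{Affiliation, VenueID, Year}⁺ = {Affiliation, Editor, ReviewerID, VenueID, Year} — all of the relation — so {Affiliation, VenueID, Year} is a candidate key.
Any other superkey properly contains one of these, so there are no further candidate keys.

{Affiliation, VenueID, Year}, {Editor, VenueID}, {ReviewerID, VenueID}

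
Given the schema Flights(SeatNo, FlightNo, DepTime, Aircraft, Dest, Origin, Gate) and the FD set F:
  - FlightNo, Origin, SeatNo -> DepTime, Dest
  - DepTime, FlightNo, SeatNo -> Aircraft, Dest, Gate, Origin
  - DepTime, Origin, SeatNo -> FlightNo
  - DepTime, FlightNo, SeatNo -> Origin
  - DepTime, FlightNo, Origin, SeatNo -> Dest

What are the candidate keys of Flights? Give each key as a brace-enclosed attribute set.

No FD produces {SeatNo}, so it must be in every candidate key.
{DepTime, FlightNo, SeatNo} is a candidate key since {DepTime, FlightNo, SeatNo}⁺ = {Aircraft, DepTime, Dest, FlightNo, Gate, Origin, SeatNo} covers every attribute.
{DepTime, Origin, SeatNo} is a candidate key since {DepTime, Origin, SeatNo}⁺ = {Aircraft, DepTime, Dest, FlightNo, Gate, Origin, SeatNo} covers every attribute.
{FlightNo, Origin, SeatNo} is a candidate key since {FlightNo, Origin, SeatNo}⁺ = {Aircraft, DepTime, Dest, FlightNo, Gate, Origin, SeatNo} covers every attribute.
Any other superkey properly contains one of these, so there are no further candidate keys.

{DepTime, FlightNo, SeatNo}, {DepTime, Origin, SeatNo}, {FlightNo, Origin, SeatNo}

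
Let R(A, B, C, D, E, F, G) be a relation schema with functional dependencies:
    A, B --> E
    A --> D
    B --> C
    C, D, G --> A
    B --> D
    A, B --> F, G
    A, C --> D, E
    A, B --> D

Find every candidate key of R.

Attributes never on any right-hand side: {B} — every candidate key must contain it.
{A, B} is a candidate key since {A, B}⁺ = {A, B, C, D, E, F, G} covers every attribute.
{B, G} is a candidate key since {B, G}⁺ = {A, B, C, D, E, F, G} covers every attribute.
Any other superkey properly contains one of these, so there are no further candidate keys.

{A, B}, {B, G}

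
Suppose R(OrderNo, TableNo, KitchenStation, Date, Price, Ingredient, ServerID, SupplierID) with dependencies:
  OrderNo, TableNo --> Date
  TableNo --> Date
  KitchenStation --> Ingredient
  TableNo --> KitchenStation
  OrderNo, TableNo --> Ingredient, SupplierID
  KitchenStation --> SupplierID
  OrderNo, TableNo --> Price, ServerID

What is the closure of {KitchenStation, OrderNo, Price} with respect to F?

Start with {KitchenStation, OrderNo, Price}.
KitchenStation --> Ingredient applies; add {Ingredient} → now {Ingredient, KitchenStation, OrderNo, Price}.
KitchenStation --> SupplierID applies; add {SupplierID} → now {Ingredient, KitchenStation, OrderNo, Price, SupplierID}.
No further FD applies.

{Ingredient, KitchenStation, OrderNo, Price, SupplierID}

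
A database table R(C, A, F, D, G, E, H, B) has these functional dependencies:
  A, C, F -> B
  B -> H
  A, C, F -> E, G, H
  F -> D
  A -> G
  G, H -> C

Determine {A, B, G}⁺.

{A, B, C, G, H}

Start with {A, B, G}.
B -> H applies; add {H} → now {A, B, G, H}.
G, H -> C applies; add {C} → now {A, B, C, G, H}.
No further FD applies.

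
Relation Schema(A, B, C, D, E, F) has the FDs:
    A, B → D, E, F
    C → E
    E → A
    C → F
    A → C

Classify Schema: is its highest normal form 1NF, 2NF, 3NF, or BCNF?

1NF

Candidate keys: {A, B}, {B, C}, {B, E}. Prime attributes: {A, B, C, E}.
For C → E we have {C}⁺ = {A, C, E, F}; {C} is not a superkey, so BCNF fails.
C → F determines the non-prime attribute {F} from a non-superkey — 3NF is violated.
The proper key subset {A} of {A, B} determines non-prime {F}, so the relation is not even in 2NF.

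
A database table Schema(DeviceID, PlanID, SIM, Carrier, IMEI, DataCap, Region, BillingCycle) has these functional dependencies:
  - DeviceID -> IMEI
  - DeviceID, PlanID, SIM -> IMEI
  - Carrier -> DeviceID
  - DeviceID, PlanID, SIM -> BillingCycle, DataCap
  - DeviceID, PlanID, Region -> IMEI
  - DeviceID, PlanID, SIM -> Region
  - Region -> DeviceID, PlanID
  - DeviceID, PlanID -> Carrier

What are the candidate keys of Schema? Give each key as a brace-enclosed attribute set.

No FD produces {SIM}, so it must be in every candidate key.
Closure of {Region, SIM} is {BillingCycle, Carrier, DataCap, DeviceID, IMEI, PlanID, Region, SIM}, the whole schema; {Region, SIM} is a candidate key.
Closure of {Carrier, PlanID, SIM} is {BillingCycle, Carrier, DataCap, DeviceID, IMEI, PlanID, Region, SIM}, the whole schema; {Carrier, PlanID, SIM} is a candidate key.
Closure of {DeviceID, PlanID, SIM} is {BillingCycle, Carrier, DataCap, DeviceID, IMEI, PlanID, Region, SIM}, the whole schema; {DeviceID, PlanID, SIM} is a candidate key.
These are minimal and exhaustive — every other superkey contains one of them.

{Carrier, PlanID, SIM}, {DeviceID, PlanID, SIM}, {Region, SIM}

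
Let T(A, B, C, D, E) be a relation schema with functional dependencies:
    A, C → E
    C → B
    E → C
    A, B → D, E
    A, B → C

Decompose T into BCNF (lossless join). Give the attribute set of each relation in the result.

Candidate keys of the original relation: {A, B}, {A, C}, {A, E}.
Within {A, B, C, D, E}: {C}⁺ ∩ {A, B, C, D, E} = {B, C}, not the whole set, so C → B violates BCNF; decompose into {B, C} and {A, C, D, E}.
{B, C} is in BCNF.
Within {A, C, D, E}: {E}⁺ ∩ {A, C, D, E} = {C, E}, not the whole set, so E → C violates BCNF; decompose into {C, E} and {A, D, E}.
{C, E} is in BCNF.
{A, D, E} is in BCNF.

{A, D, E}; {B, C}; {C, E}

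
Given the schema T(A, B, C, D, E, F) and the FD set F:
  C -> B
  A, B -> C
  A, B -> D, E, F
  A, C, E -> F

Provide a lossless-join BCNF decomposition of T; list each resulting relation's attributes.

Candidate keys of the original relation: {A, B}, {A, C}.
In {A, B, C, D, E, F}, {C} is not a superkey ({C}⁺ restricted to this set is {B, C}), so split on C -> B into {B, C} and {A, C, D, E, F}.
{B, C} has no BCNF violation.
{A, C, D, E, F} has no BCNF violation.

{A, C, D, E, F}; {B, C}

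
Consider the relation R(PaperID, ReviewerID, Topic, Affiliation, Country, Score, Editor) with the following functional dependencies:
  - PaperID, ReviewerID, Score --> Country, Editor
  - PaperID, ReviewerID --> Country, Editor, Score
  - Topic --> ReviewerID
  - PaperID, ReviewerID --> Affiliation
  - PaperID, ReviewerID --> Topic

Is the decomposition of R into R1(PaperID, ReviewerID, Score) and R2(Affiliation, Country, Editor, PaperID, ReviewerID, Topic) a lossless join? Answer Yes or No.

The shared attributes are {PaperID, ReviewerID} and {PaperID, ReviewerID}⁺ = {Affiliation, Country, Editor, PaperID, ReviewerID, Score, Topic}.
Since R1 ⊆ {Affiliation, Country, Editor, PaperID, ReviewerID, Score, Topic}, the intersection is a superkey of R1; the decomposition is lossless.

Yes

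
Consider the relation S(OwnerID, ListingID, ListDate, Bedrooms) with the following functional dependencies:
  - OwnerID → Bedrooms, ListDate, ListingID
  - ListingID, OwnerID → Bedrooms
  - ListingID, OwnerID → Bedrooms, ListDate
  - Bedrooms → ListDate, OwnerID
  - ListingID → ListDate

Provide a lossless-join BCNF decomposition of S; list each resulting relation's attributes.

Candidate keys of the original relation: {Bedrooms}, {OwnerID}.
In {Bedrooms, ListDate, ListingID, OwnerID}, {ListingID} is not a superkey ({ListingID}⁺ restricted to this set is {ListDate, ListingID}), so split on ListingID → ListDate into {ListDate, ListingID} and {Bedrooms, ListingID, OwnerID}.
{ListDate, ListingID} has no BCNF violation.
{Bedrooms, ListingID, OwnerID} has no BCNF violation.

{Bedrooms, ListingID, OwnerID}; {ListDate, ListingID}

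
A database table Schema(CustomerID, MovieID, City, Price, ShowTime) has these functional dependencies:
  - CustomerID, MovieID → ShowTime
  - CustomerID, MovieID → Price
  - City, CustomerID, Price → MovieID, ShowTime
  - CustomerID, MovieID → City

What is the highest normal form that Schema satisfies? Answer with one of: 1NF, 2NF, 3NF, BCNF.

Candidate keys: {City, CustomerID, Price}, {CustomerID, MovieID}. Prime attributes: {City, CustomerID, MovieID, Price}.
The left-hand side of every FD is a superkey, so BCNF is satisfied.

BCNF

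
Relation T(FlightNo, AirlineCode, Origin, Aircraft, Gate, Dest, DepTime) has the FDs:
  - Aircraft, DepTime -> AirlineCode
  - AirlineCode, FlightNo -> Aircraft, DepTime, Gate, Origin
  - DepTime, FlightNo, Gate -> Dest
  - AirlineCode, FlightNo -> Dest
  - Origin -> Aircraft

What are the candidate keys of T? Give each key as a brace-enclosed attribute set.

{FlightNo} never appears on the right of any FD, so every key must include it.
Closure of {AirlineCode, FlightNo} is {Aircraft, AirlineCode, DepTime, Dest, FlightNo, Gate, Origin}, the whole schema; {AirlineCode, FlightNo} is a candidate key.
Closure of {Aircraft, DepTime, FlightNo} is {Aircraft, AirlineCode, DepTime, Dest, FlightNo, Gate, Origin}, the whole schema; {Aircraft, DepTime, FlightNo} is a candidate key.
Closure of {DepTime, FlightNo, Origin} is {Aircraft, AirlineCode, DepTime, Dest, FlightNo, Gate, Origin}, the whole schema; {DepTime, FlightNo, Origin} is a candidate key.
These are minimal and exhaustive — every other superkey contains one of them.

{Aircraft, DepTime, FlightNo}, {AirlineCode, FlightNo}, {DepTime, FlightNo, Origin}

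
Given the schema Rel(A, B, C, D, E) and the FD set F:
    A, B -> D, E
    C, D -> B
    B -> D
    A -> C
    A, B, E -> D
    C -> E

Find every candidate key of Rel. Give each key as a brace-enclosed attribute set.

{A, B}, {A, D}

Attributes never on any right-hand side: {A} — every candidate key must contain it.
Closure of {A, B} is {A, B, C, D, E}, the whole schema; {A, B} is a candidate key.
Closure of {A, D} is {A, B, C, D, E}, the whole schema; {A, D} is a candidate key.
These are minimal and exhaustive — every other superkey contains one of them.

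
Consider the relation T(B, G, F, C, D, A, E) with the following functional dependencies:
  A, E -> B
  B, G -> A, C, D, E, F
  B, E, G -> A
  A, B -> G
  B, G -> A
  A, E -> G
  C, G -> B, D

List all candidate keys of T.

{A, B}, {A, E}, {B, G}, {C, G}

Closure of {A, B} is {A, B, C, D, E, F, G}, the whole schema; {A, B} is a candidate key.
Closure of {A, E} is {A, B, C, D, E, F, G}, the whole schema; {A, E} is a candidate key.
Closure of {B, G} is {A, B, C, D, E, F, G}, the whole schema; {B, G} is a candidate key.
Closure of {C, G} is {A, B, C, D, E, F, G}, the whole schema; {C, G} is a candidate key.
These are minimal and exhaustive — every other superkey contains one of them.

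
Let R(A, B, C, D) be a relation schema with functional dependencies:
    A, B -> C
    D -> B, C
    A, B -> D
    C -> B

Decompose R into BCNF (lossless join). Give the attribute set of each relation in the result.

Candidate keys of the original relation: {A, B}, {A, C}, {A, D}.
{A, B, C, D}: {D} determines {B, C, D} here but is not a superkey — split on D -> B, C, giving {B, C, D} and {A, D}.
{B, C, D}: {C} determines {B, C} here but is not a superkey — split on C -> B, giving {B, C} and {C, D}.
{B, C}: every determinant is a superkey — BCNF.
{C, D}: every determinant is a superkey — BCNF.
{A, D}: every determinant is a superkey — BCNF.

{A, D}; {B, C}; {C, D}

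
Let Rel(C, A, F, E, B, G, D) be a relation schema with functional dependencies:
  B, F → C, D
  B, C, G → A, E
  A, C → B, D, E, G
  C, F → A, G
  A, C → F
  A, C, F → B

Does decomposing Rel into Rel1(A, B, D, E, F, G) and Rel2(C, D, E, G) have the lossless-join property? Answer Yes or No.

No

Rel1 ∩ Rel2 = {D, E, G}; its closure under F is {D, E, G}.
The closure covers neither Rel1 nor Rel2 entirely; the join is not lossless.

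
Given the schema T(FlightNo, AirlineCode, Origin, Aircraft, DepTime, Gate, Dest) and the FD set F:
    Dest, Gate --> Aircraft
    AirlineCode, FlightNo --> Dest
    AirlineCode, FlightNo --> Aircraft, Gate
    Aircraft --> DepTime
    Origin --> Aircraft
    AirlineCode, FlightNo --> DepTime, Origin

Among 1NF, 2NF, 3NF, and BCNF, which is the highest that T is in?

2NF

Candidate key: {AirlineCode, FlightNo}. Prime attributes: {AirlineCode, FlightNo}.
Dest, Gate --> Aircraft breaks BCNF: {Dest, Gate}⁺ = {Aircraft, DepTime, Dest, Gate}, so {Dest, Gate} is not a superkey.
Dest, Gate --> Aircraft has non-prime {Aircraft} on the right and a non-superkey on the left, so 3NF fails.
No non-prime attribute depends on a proper subset of any candidate key, so 2NF holds.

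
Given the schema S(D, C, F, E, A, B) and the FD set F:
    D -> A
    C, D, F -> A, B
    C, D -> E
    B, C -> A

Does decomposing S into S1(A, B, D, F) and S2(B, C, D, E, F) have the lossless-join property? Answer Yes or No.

The shared attributes are {B, D, F} and {B, D, F}⁺ = {A, B, D, F}.
Since S1 ⊆ {A, B, D, F}, the intersection is a superkey of S1; the decomposition is lossless.

Yes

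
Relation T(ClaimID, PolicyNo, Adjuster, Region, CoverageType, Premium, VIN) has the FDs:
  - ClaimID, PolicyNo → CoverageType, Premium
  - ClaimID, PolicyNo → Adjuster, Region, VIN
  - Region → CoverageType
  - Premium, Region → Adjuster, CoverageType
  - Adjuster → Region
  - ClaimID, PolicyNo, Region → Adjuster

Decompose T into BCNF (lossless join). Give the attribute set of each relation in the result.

Candidate key of the original relation: {ClaimID, PolicyNo}.
In {Adjuster, ClaimID, CoverageType, PolicyNo, Premium, Region, VIN}, {Region} is not a superkey ({Region}⁺ restricted to this set is {CoverageType, Region}), so split on Region → CoverageType into {CoverageType, Region} and {Adjuster, ClaimID, PolicyNo, Premium, Region, VIN}.
{CoverageType, Region}: every determinant is a superkey — BCNF.
In {Adjuster, ClaimID, PolicyNo, Premium, Region, VIN}, {Premium, Region} is not a superkey ({Premium, Region}⁺ restricted to this set is {Adjuster, Premium, Region}), so split on Premium, Region → Adjuster into {Adjuster, Premium, Region} and {ClaimID, PolicyNo, Premium, Region, VIN}.
In {Adjuster, Premium, Region}, {Adjuster} is not a superkey ({Adjuster}⁺ restricted to this set is {Adjuster, Region}), so split on Adjuster → Region into {Adjuster, Region} and {Adjuster, Premium}.
{Adjuster, Region}: every determinant is a superkey — BCNF.
{Adjuster, Premium}: every determinant is a superkey — BCNF.
{ClaimID, PolicyNo, Premium, Region, VIN}: every determinant is a superkey — BCNF.

{Adjuster, Premium}; {Adjuster, Region}; {ClaimID, PolicyNo, Premium, Region, VIN}; {CoverageType, Region}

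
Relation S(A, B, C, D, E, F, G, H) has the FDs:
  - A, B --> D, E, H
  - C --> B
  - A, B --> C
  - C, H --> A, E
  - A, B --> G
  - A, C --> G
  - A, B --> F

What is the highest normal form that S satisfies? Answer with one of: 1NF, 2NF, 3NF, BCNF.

Candidate keys: {A, B}, {A, C}, {C, H}. Prime attributes: {A, B, C, H}.
For C --> B we have {C}⁺ = {B, C}; {C} is not a superkey, so BCNF fails.
But every attribute on its right side ({B}) is prime, and the same holds for every other non-superkey FD, so 3NF still holds.

3NF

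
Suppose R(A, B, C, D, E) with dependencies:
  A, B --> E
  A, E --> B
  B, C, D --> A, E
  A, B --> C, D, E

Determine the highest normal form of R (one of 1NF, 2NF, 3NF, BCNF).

BCNF

Candidate keys: {A, B}, {A, E}, {B, C, D}. Prime attributes: {A, B, C, D, E}.
Every FD has a superkey on the left, so the relation is in BCNF.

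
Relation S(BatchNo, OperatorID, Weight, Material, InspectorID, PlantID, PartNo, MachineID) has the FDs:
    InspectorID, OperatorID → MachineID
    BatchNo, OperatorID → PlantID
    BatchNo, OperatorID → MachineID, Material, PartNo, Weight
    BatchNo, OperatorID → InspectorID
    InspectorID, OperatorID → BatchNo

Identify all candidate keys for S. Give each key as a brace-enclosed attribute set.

Attributes never on any right-hand side: {OperatorID} — every candidate key must contain it.
{BatchNo, OperatorID}⁺ = {BatchNo, InspectorID, MachineID, Material, OperatorID, PartNo, PlantID, Weight} — all of the relation — so {BatchNo, OperatorID} is a candidate key.
{InspectorID, OperatorID}⁺ = {BatchNo, InspectorID, MachineID, Material, OperatorID, PartNo, PlantID, Weight} — all of the relation — so {InspectorID, OperatorID} is a candidate key.
No proper subset of any of these is a key, and no other minimal superkey exists.

{BatchNo, OperatorID}, {InspectorID, OperatorID}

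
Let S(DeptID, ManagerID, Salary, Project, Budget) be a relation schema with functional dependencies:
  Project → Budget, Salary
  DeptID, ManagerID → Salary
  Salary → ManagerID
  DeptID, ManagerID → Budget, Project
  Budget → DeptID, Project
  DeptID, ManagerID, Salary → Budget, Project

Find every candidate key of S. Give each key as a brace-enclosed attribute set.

{Budget}, {DeptID, ManagerID}, {DeptID, Salary}, {Project}

{Budget} is a candidate key since {Budget}⁺ = {Budget, DeptID, ManagerID, Project, Salary} covers every attribute.
{Project} is a candidate key since {Project}⁺ = {Budget, DeptID, ManagerID, Project, Salary} covers every attribute.
{DeptID, ManagerID} is a candidate key since {DeptID, ManagerID}⁺ = {Budget, DeptID, ManagerID, Project, Salary} covers every attribute.
{DeptID, Salary} is a candidate key since {DeptID, Salary}⁺ = {Budget, DeptID, ManagerID, Project, Salary} covers every attribute.
These are minimal and exhaustive — every other superkey contains one of them.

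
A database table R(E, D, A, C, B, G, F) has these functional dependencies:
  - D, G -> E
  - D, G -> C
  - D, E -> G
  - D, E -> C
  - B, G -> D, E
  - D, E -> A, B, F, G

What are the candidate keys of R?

{B, G}, {D, E}, {D, G}

{B, G}⁺ = {A, B, C, D, E, F, G}, which is every attribute, so {B, G} is a candidate key.
{D, E}⁺ = {A, B, C, D, E, F, G}, which is every attribute, so {D, E} is a candidate key.
{D, G}⁺ = {A, B, C, D, E, F, G}, which is every attribute, so {D, G} is a candidate key.
No proper subset of any of these is a key, and no other minimal superkey exists.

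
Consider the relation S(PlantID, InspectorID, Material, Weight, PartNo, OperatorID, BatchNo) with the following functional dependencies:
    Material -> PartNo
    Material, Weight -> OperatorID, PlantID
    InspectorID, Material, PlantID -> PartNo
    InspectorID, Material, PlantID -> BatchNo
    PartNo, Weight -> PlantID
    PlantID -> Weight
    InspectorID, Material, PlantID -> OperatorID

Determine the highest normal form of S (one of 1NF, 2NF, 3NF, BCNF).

Candidate keys: {InspectorID, Material, PlantID}, {InspectorID, Material, Weight}. Prime attributes: {InspectorID, Material, PlantID, Weight}.
Material -> PartNo: {Material}⁺ = {Material, PartNo}, which is not all of the attributes, so the left side is not a superkey — BCNF is violated.
Material -> PartNo has non-prime {PartNo} on the right and a non-superkey on the left, so 3NF fails.
Since {Material} ⊂ {InspectorID, Material, PlantID} and {Material}⁺ ⊇ {PartNo} with {PartNo} non-prime, there is a partial dependency; 2NF fails.

1NF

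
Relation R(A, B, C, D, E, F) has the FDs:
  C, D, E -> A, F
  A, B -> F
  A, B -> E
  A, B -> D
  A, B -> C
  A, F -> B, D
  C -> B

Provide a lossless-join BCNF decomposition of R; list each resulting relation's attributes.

Candidate keys of the original relation: {A, B}, {A, C}, {A, F}, {C, D, E}.
In {A, B, C, D, E, F}, {C} is not a superkey ({C}⁺ restricted to this set is {B, C}), so split on C -> B into {B, C} and {A, C, D, E, F}.
{B, C} is in BCNF.
{A, C, D, E, F} is in BCNF.

{A, C, D, E, F}; {B, C}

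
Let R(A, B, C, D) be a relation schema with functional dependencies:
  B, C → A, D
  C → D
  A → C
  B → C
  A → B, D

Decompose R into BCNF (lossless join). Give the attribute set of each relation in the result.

Candidate keys of the original relation: {A}, {B}.
Within {A, B, C, D}: {C}⁺ ∩ {A, B, C, D} = {C, D}, not the whole set, so C → D violates BCNF; decompose into {C, D} and {A, B, C}.
{C, D}: every determinant is a superkey — BCNF.
{A, B, C}: every determinant is a superkey — BCNF.

{A, B, C}; {C, D}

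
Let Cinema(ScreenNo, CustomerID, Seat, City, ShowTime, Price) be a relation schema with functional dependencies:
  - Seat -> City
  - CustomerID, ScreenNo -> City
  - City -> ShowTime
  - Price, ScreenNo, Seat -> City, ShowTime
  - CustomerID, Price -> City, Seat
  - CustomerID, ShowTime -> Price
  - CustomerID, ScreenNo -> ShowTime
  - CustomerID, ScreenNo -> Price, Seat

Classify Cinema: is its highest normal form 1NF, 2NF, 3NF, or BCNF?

Candidate key: {CustomerID, ScreenNo}. Prime attributes: {CustomerID, ScreenNo}.
Seat -> City breaks BCNF: {Seat}⁺ = {City, Seat, ShowTime}, so {Seat} is not a superkey.
Because {City} is non-prime and the left side of Seat -> City is not a superkey, the relation is not in 3NF.
No proper subset of a key has a non-prime attribute in its closure, so there is no partial dependency; 2NF holds.

2NF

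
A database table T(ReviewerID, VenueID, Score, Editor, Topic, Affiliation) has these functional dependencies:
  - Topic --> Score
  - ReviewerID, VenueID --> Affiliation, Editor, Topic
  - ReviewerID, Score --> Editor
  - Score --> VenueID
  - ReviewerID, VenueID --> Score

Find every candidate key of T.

{ReviewerID, Score}, {ReviewerID, Topic}, {ReviewerID, VenueID}

Attributes never on any right-hand side: {ReviewerID} — every candidate key must contain it.
{ReviewerID, Score}⁺ = {Affiliation, Editor, ReviewerID, Score, Topic, VenueID}, which is every attribute, so {ReviewerID, Score} is a candidate key.
{ReviewerID, Topic}⁺ = {Affiliation, Editor, ReviewerID, Score, Topic, VenueID}, which is every attribute, so {ReviewerID, Topic} is a candidate key.
{ReviewerID, VenueID}⁺ = {Affiliation, Editor, ReviewerID, Score, Topic, VenueID}, which is every attribute, so {ReviewerID, VenueID} is a candidate key.
Any other superkey properly contains one of these, so there are no further candidate keys.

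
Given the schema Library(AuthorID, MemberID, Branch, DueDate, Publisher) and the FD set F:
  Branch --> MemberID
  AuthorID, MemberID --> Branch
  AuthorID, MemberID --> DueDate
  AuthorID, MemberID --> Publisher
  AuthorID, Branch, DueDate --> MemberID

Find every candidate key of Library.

{AuthorID, Branch}, {AuthorID, MemberID}

Attributes never on any right-hand side: {AuthorID} — every candidate key must contain it.
{AuthorID, Branch}⁺ = {AuthorID, Branch, DueDate, MemberID, Publisher}, which is every attribute, so {AuthorID, Branch} is a candidate key.
{AuthorID, MemberID}⁺ = {AuthorID, Branch, DueDate, MemberID, Publisher}, which is every attribute, so {AuthorID, MemberID} is a candidate key.
No proper subset of any of these is a key, and no other minimal superkey exists.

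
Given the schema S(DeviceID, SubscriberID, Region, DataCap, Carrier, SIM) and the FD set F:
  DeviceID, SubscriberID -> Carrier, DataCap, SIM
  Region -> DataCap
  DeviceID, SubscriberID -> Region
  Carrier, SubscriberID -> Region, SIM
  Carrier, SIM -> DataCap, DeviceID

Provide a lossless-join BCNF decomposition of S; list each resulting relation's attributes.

{Carrier, DeviceID, SIM}; {Carrier, Region, SIM, SubscriberID}; {DataCap, Region}

Candidate keys of the original relation: {Carrier, SubscriberID}, {DeviceID, SubscriberID}.
{Carrier, DataCap, DeviceID, Region, SIM, SubscriberID}: {Region} determines {DataCap, Region} here but is not a superkey — split on Region -> DataCap, giving {DataCap, Region} and {Carrier, DeviceID, Region, SIM, SubscriberID}.
{DataCap, Region} has no BCNF violation.
{Carrier, DeviceID, Region, SIM, SubscriberID}: {Carrier, SIM} determines {Carrier, DeviceID, SIM} here but is not a superkey — split on Carrier, SIM -> DeviceID, giving {Carrier, DeviceID, SIM} and {Carrier, Region, SIM, SubscriberID}.
{Carrier, DeviceID, SIM} has no BCNF violation.
{Carrier, Region, SIM, SubscriberID} has no BCNF violation.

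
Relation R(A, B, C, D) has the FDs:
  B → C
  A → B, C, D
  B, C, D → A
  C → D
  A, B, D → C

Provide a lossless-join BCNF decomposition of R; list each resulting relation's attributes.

Candidate keys of the original relation: {A}, {B}.
In {A, B, C, D}, {C} is not a superkey ({C}⁺ restricted to this set is {C, D}), so split on C → D into {C, D} and {A, B, C}.
{C, D} is in BCNF.
{A, B, C} is in BCNF.

{A, B, C}; {C, D}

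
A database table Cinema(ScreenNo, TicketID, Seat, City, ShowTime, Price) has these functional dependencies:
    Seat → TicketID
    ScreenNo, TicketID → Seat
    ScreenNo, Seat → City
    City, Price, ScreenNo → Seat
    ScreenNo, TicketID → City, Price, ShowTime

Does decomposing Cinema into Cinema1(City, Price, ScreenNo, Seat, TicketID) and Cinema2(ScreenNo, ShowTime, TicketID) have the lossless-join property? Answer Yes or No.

The shared attributes are {ScreenNo, TicketID} and {ScreenNo, TicketID}⁺ = {City, Price, ScreenNo, Seat, ShowTime, TicketID}.
This includes all of Cinema1, so the common attributes are a superkey of Cinema1 — the join is lossless.

Yes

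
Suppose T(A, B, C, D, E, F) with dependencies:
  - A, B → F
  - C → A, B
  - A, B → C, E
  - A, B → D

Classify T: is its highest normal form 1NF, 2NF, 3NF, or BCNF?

BCNF

Candidate keys: {A, B}, {C}. Prime attributes: {A, B, C}.
Each dependency's left side is a superkey — BCNF holds.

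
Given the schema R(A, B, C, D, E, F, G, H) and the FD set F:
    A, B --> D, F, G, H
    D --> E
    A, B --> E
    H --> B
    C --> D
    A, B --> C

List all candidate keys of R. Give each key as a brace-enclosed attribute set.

{A} never appears on the right of any FD, so every key must include it.
{A, B}⁺ = {A, B, C, D, E, F, G, H}, which is every attribute, so {A, B} is a candidate key.
{A, H}⁺ = {A, B, C, D, E, F, G, H}, which is every attribute, so {A, H} is a candidate key.
These are minimal and exhaustive — every other superkey contains one of them.

{A, B}, {A, H}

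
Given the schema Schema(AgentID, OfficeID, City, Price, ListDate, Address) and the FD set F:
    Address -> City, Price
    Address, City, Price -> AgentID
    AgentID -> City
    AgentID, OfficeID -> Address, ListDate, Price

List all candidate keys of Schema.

{Address, OfficeID}, {AgentID, OfficeID}

Attributes never on any right-hand side: {OfficeID} — every candidate key must contain it.
{Address, OfficeID} is a candidate key since {Address, OfficeID}⁺ = {Address, AgentID, City, ListDate, OfficeID, Price} covers every attribute.
{AgentID, OfficeID} is a candidate key since {AgentID, OfficeID}⁺ = {Address, AgentID, City, ListDate, OfficeID, Price} covers every attribute.
These are minimal and exhaustive — every other superkey contains one of them.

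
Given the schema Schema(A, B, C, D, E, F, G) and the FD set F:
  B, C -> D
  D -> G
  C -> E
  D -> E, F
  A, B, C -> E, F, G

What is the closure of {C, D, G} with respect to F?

Start with {C, D, G}.
C -> E applies; add {E} → now {C, D, E, G}.
D -> E, F applies; add {F} → now {C, D, E, F, G}.
No further FD applies.

{C, D, E, F, G}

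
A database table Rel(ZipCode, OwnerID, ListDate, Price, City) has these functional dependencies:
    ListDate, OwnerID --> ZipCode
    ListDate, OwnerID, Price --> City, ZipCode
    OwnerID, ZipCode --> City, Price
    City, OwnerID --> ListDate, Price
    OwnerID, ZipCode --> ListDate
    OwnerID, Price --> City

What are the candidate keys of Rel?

{City, OwnerID}, {ListDate, OwnerID}, {OwnerID, Price}, {OwnerID, ZipCode}

Attributes never on any right-hand side: {OwnerID} — every candidate key must contain it.
{City, OwnerID}⁺ = {City, ListDate, OwnerID, Price, ZipCode}, which is every attribute, so {City, OwnerID} is a candidate key.
{ListDate, OwnerID}⁺ = {City, ListDate, OwnerID, Price, ZipCode}, which is every attribute, so {ListDate, OwnerID} is a candidate key.
{OwnerID, Price}⁺ = {City, ListDate, OwnerID, Price, ZipCode}, which is every attribute, so {OwnerID, Price} is a candidate key.
{OwnerID, ZipCode}⁺ = {City, ListDate, OwnerID, Price, ZipCode}, which is every attribute, so {OwnerID, ZipCode} is a candidate key.
Any other superkey properly contains one of these, so there are no further candidate keys.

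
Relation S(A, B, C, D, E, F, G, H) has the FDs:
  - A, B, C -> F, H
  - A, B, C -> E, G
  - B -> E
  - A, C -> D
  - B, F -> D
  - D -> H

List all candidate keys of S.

{A, B, C}

{A, B, C} never appear on the right of any FD, so every key must include all of them.
Closure of {A, B, C} is {A, B, C, D, E, F, G, H}, the whole schema; {A, B, C} is a candidate key.
Every other attribute set either contains this one or has a smaller closure.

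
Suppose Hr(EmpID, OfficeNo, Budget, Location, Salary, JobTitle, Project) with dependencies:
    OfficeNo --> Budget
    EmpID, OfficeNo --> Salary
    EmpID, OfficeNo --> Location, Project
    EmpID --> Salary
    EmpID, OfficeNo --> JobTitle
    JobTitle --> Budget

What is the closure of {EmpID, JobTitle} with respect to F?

{Budget, EmpID, JobTitle, Salary}

Start with {EmpID, JobTitle}.
EmpID --> Salary applies; add {Salary} → now {EmpID, JobTitle, Salary}.
JobTitle --> Budget applies; add {Budget} → now {Budget, EmpID, JobTitle, Salary}.
No further FD applies.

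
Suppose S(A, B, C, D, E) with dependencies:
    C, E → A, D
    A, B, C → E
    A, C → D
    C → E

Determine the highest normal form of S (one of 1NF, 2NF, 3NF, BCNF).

Candidate key: {B, C}. Prime attributes: {B, C}.
For C, E → A, D we have {C, E}⁺ = {A, C, D, E}; {C, E} is not a superkey, so BCNF fails.
C, E → A, D determines the non-prime attributes {A, D} from a non-superkey — 3NF is violated.
Since {C} ⊂ {B, C} and {C}⁺ ⊇ {A, D, E} with {A, D, E} non-prime, there is a partial dependency; 2NF fails.

1NF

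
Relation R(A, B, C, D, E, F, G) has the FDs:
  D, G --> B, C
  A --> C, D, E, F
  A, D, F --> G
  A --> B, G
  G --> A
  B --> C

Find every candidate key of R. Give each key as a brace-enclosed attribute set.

{A}, {G}

Closure of {A} is {A, B, C, D, E, F, G}, the whole schema; {A} is a candidate key.
Closure of {G} is {A, B, C, D, E, F, G}, the whole schema; {G} is a candidate key.
No proper subset of any of these is a key, and no other minimal superkey exists.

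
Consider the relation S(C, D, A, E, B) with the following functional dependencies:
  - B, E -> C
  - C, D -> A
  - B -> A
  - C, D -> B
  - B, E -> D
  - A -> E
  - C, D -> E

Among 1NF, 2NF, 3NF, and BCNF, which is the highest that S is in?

Candidate keys: {B}, {C, D}. Prime attributes: {B, C, D}.
A -> E breaks BCNF: {A}⁺ = {A, E}, so {A} is not a superkey.
A -> E has non-prime {E} on the right and a non-superkey on the left, so 3NF fails.
Checking every proper subset of each key, none determines a non-prime attribute — 2NF is satisfied.

2NF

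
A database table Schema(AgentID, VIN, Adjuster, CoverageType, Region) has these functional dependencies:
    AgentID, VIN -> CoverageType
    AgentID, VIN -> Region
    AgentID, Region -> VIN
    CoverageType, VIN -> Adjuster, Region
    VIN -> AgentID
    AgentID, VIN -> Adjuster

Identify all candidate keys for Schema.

{AgentID, Region}, {VIN}

{VIN}⁺ = {Adjuster, AgentID, CoverageType, Region, VIN} — all of the relation — so {VIN} is a candidate key.
{AgentID, Region}⁺ = {Adjuster, AgentID, CoverageType, Region, VIN} — all of the relation — so {AgentID, Region} is a candidate key.
No proper subset of any of these is a key, and no other minimal superkey exists.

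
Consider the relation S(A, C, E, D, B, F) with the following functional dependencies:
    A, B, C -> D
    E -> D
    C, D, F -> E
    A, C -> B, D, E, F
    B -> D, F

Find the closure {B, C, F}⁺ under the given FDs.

{B, C, D, E, F}

Start with {B, C, F}.
B -> D, F applies; add {D} → now {B, C, D, F}.
C, D, F -> E applies; add {E} → now {B, C, D, E, F}.
No further FD applies.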